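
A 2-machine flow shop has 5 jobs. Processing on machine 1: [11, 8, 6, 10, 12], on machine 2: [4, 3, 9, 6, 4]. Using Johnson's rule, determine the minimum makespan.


Apply Johnson's rule:
  Group 1 (a <= b): [(3, 6, 9)]
  Group 2 (a > b): [(4, 10, 6), (1, 11, 4), (5, 12, 4), (2, 8, 3)]
Optimal job order: [3, 4, 1, 5, 2]
Schedule:
  Job 3: M1 done at 6, M2 done at 15
  Job 4: M1 done at 16, M2 done at 22
  Job 1: M1 done at 27, M2 done at 31
  Job 5: M1 done at 39, M2 done at 43
  Job 2: M1 done at 47, M2 done at 50
Makespan = 50

50


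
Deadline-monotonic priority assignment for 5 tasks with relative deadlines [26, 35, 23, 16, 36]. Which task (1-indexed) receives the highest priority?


Sort tasks by relative deadline (ascending):
  Task 4: deadline = 16
  Task 3: deadline = 23
  Task 1: deadline = 26
  Task 2: deadline = 35
  Task 5: deadline = 36
Priority order (highest first): [4, 3, 1, 2, 5]
Highest priority task = 4

4


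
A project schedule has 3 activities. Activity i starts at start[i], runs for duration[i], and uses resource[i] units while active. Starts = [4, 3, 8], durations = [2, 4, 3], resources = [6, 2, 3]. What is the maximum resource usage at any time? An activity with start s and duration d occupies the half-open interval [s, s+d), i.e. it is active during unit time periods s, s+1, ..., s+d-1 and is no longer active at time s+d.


Each activity i is active on [start_i, start_i + duration_i).
Compute total resource usage per time slot:
  t=0: active resources = [], total = 0
  t=1: active resources = [], total = 0
  t=2: active resources = [], total = 0
  t=3: active resources = [2], total = 2
  t=4: active resources = [6, 2], total = 8
  t=5: active resources = [6, 2], total = 8
  t=6: active resources = [2], total = 2
  t=7: active resources = [], total = 0
  t=8: active resources = [3], total = 3
  t=9: active resources = [3], total = 3
  t=10: active resources = [3], total = 3
Peak resource demand = 8

8


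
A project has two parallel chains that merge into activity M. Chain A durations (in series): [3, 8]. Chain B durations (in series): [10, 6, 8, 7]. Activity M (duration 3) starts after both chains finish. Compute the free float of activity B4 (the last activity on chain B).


ES(B4) = sum of predecessors on chain B = 24
EF(B4) = ES + duration = 24 + 7 = 31
Successor of B4 is M. ES(M) = max(sum(A), sum(B)) = max(11, 31) = 31
Free float = ES(successor) - EF(current) = 31 - 31 = 0

0


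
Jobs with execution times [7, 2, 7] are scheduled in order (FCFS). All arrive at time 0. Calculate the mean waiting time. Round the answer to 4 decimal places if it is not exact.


FCFS order (as given): [7, 2, 7]
Waiting times:
  Job 1: wait = 0
  Job 2: wait = 7
  Job 3: wait = 9
Sum of waiting times = 16
Average waiting time = 16/3 = 5.3333

5.3333


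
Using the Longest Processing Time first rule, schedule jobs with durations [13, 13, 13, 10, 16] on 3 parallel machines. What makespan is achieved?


Sort jobs in decreasing order (LPT): [16, 13, 13, 13, 10]
Assign each job to the least loaded machine:
  Machine 1: jobs [16], load = 16
  Machine 2: jobs [13, 13], load = 26
  Machine 3: jobs [13, 10], load = 23
Makespan = max load = 26

26


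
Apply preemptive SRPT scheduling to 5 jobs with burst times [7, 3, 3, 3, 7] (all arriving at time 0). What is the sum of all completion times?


Since all jobs arrive at t=0, SRPT equals SPT ordering.
SPT order: [3, 3, 3, 7, 7]
Completion times:
  Job 1: p=3, C=3
  Job 2: p=3, C=6
  Job 3: p=3, C=9
  Job 4: p=7, C=16
  Job 5: p=7, C=23
Total completion time = 3 + 6 + 9 + 16 + 23 = 57

57


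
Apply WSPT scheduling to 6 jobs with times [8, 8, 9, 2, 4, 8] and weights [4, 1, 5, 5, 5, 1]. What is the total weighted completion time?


Compute p/w ratios and sort ascending (WSPT): [(2, 5), (4, 5), (9, 5), (8, 4), (8, 1), (8, 1)]
Compute weighted completion times:
  Job (p=2,w=5): C=2, w*C=5*2=10
  Job (p=4,w=5): C=6, w*C=5*6=30
  Job (p=9,w=5): C=15, w*C=5*15=75
  Job (p=8,w=4): C=23, w*C=4*23=92
  Job (p=8,w=1): C=31, w*C=1*31=31
  Job (p=8,w=1): C=39, w*C=1*39=39
Total weighted completion time = 277

277


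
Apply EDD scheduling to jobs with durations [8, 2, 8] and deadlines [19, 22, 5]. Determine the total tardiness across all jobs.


Sort by due date (EDD order): [(8, 5), (8, 19), (2, 22)]
Compute completion times and tardiness:
  Job 1: p=8, d=5, C=8, tardiness=max(0,8-5)=3
  Job 2: p=8, d=19, C=16, tardiness=max(0,16-19)=0
  Job 3: p=2, d=22, C=18, tardiness=max(0,18-22)=0
Total tardiness = 3

3


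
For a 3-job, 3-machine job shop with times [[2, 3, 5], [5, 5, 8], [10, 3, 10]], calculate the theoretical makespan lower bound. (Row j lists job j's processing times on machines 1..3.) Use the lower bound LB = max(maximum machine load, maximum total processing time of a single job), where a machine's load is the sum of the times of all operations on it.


Machine loads:
  Machine 1: 2 + 5 + 10 = 17
  Machine 2: 3 + 5 + 3 = 11
  Machine 3: 5 + 8 + 10 = 23
Max machine load = 23
Job totals:
  Job 1: 10
  Job 2: 18
  Job 3: 23
Max job total = 23
Lower bound = max(23, 23) = 23

23


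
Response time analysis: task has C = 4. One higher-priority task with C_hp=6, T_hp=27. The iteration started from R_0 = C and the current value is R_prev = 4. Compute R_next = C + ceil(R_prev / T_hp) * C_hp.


R_next = C + ceil(R_prev / T_hp) * C_hp
ceil(4 / 27) = ceil(0.1481) = 1
Interference = 1 * 6 = 6
R_next = 4 + 6 = 10

10


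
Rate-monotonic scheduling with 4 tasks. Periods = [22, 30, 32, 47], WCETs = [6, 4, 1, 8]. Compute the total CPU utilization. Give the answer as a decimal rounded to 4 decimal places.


Compute individual utilizations (exact fractions):
  Task 1: C/T = 6/22 = 3/11 (approx. 0.2727)
  Task 2: C/T = 4/30 = 2/15 (approx. 0.1333)
  Task 3: C/T = 1/32 (approx. 0.0313)
  Task 4: C/T = 8/47 (approx. 0.1702)
Total utilization U = 3/11 + 2/15 + 1/32 + 8/47 = 150763/248160
Rounded to 4 decimal places: U = 0.6075
RM (Liu & Layland) bound for 4 tasks = 0.756828; compare with U = 150763/248160 (approx. 0.607523)
U <= bound, so schedulable by RM sufficient condition.

0.6075


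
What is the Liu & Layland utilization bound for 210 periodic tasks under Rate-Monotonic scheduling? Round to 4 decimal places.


Compute 2^(1/210) = 1.0033061542
Subtract 1: 1.0033061542 - 1 = 0.0033061542
Multiply by n: 210 * 0.0033061542 = 0.6942923820
Round to 4 dp: 0.6943

0.6943


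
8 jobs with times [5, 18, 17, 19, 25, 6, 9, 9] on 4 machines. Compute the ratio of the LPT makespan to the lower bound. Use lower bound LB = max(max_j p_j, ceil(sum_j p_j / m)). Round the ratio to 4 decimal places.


LPT order: [25, 19, 18, 17, 9, 9, 6, 5]
Machine loads after assignment: [30, 25, 27, 26]
LPT makespan = 30
Lower bound = max(max_job, ceil(total/4)) = max(25, 27) = 27
Ratio = 30 / 27 = 1.1111

1.1111


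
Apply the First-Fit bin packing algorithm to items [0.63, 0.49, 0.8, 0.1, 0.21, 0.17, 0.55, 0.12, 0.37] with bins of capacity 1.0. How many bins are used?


Place items sequentially using First-Fit:
  Item 0.63 -> new Bin 1
  Item 0.49 -> new Bin 2
  Item 0.8 -> new Bin 3
  Item 0.1 -> Bin 1 (now 0.73)
  Item 0.21 -> Bin 1 (now 0.94)
  Item 0.17 -> Bin 2 (now 0.66)
  Item 0.55 -> new Bin 4
  Item 0.12 -> Bin 2 (now 0.78)
  Item 0.37 -> Bin 4 (now 0.92)
Total bins used = 4

4


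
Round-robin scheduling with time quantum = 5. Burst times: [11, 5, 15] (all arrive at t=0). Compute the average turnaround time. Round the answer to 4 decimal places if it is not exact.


Time quantum = 5
Execution trace:
  J1 runs 5 units, time = 5
  J2 runs 5 units, time = 10
  J3 runs 5 units, time = 15
  J1 runs 5 units, time = 20
  J3 runs 5 units, time = 25
  J1 runs 1 units, time = 26
  J3 runs 5 units, time = 31
Finish times: [26, 10, 31]
Average turnaround = 67/3 = 22.3333

22.3333


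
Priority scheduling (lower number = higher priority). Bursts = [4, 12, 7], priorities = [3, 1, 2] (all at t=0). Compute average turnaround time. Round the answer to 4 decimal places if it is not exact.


Sort by priority (ascending = highest first):
Order: [(1, 12), (2, 7), (3, 4)]
Completion times:
  Priority 1, burst=12, C=12
  Priority 2, burst=7, C=19
  Priority 3, burst=4, C=23
Average turnaround = 54/3 = 18.0

18.0


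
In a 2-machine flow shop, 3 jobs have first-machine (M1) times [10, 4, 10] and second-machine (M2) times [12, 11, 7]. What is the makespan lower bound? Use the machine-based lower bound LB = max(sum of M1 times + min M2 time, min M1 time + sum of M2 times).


LB1 = sum(M1 times) + min(M2 times) = 24 + 7 = 31
LB2 = min(M1 times) + sum(M2 times) = 4 + 30 = 34
Lower bound = max(LB1, LB2) = max(31, 34) = 34

34


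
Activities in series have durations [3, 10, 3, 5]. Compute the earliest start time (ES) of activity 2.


Activity 2 starts after activities 1 through 1 complete.
Predecessor durations: [3]
ES = 3 = 3

3


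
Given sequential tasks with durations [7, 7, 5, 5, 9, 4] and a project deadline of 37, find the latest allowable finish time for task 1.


LF(activity 1) = deadline - sum of successor durations
Successors: activities 2 through 6 with durations [7, 5, 5, 9, 4]
Sum of successor durations = 30
LF = 37 - 30 = 7

7


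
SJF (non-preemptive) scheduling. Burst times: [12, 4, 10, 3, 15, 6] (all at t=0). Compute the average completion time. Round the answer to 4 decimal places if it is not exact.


SJF order (ascending): [3, 4, 6, 10, 12, 15]
Completion times:
  Job 1: burst=3, C=3
  Job 2: burst=4, C=7
  Job 3: burst=6, C=13
  Job 4: burst=10, C=23
  Job 5: burst=12, C=35
  Job 6: burst=15, C=50
Average completion = 131/6 = 21.8333

21.8333


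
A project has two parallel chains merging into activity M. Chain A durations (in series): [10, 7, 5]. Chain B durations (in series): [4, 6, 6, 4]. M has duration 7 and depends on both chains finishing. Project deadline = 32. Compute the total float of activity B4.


Forward pass: ES(B4) = sum of predecessors on chain B = 16
EF = ES + duration = 16 + 4 = 20
Backward pass: LF(M) = deadline = 32; LS(M) = 32 - 7 = 25
LF(B4) = LS(M) - sum(successors on chain B) = 25 - 0 = 25
LS = LF - duration = 25 - 4 = 21
Total float = LS - ES = 21 - 16 = 5

5


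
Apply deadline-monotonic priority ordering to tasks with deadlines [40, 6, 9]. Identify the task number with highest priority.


Sort tasks by relative deadline (ascending):
  Task 2: deadline = 6
  Task 3: deadline = 9
  Task 1: deadline = 40
Priority order (highest first): [2, 3, 1]
Highest priority task = 2

2


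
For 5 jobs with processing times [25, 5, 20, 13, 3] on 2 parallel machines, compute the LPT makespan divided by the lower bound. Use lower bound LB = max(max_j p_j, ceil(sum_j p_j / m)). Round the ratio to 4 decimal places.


LPT order: [25, 20, 13, 5, 3]
Machine loads after assignment: [33, 33]
LPT makespan = 33
Lower bound = max(max_job, ceil(total/2)) = max(25, 33) = 33
Ratio = 33 / 33 = 1.0

1.0


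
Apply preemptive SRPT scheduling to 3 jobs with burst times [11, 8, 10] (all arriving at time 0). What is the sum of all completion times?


Since all jobs arrive at t=0, SRPT equals SPT ordering.
SPT order: [8, 10, 11]
Completion times:
  Job 1: p=8, C=8
  Job 2: p=10, C=18
  Job 3: p=11, C=29
Total completion time = 8 + 18 + 29 = 55

55


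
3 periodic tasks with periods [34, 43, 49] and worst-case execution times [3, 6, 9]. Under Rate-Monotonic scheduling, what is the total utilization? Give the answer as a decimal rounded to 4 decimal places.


Compute individual utilizations (exact fractions):
  Task 1: C/T = 3/34 (approx. 0.0882)
  Task 2: C/T = 6/43 (approx. 0.1395)
  Task 3: C/T = 9/49 (approx. 0.1837)
Total utilization U = 3/34 + 6/43 + 9/49 = 29475/71638
Rounded to 4 decimal places: U = 0.4114
RM (Liu & Layland) bound for 3 tasks = 0.779763; compare with U = 29475/71638 (approx. 0.411444)
U <= bound, so schedulable by RM sufficient condition.

0.4114


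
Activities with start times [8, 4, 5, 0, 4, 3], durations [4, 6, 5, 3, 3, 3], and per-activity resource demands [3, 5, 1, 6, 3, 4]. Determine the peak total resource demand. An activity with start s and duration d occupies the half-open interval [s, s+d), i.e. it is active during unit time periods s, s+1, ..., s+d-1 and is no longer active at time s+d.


Each activity i is active on [start_i, start_i + duration_i).
Compute total resource usage per time slot:
  t=0: active resources = [6], total = 6
  t=1: active resources = [6], total = 6
  t=2: active resources = [6], total = 6
  t=3: active resources = [4], total = 4
  t=4: active resources = [5, 3, 4], total = 12
  t=5: active resources = [5, 1, 3, 4], total = 13
  t=6: active resources = [5, 1, 3], total = 9
  t=7: active resources = [5, 1], total = 6
  t=8: active resources = [3, 5, 1], total = 9
  t=9: active resources = [3, 5, 1], total = 9
  t=10: active resources = [3], total = 3
  t=11: active resources = [3], total = 3
Peak resource demand = 13

13


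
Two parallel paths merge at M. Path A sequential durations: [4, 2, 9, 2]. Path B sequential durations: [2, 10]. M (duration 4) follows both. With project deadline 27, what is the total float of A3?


Forward pass: ES(A3) = sum of predecessors on chain A = 6
EF = ES + duration = 6 + 9 = 15
Backward pass: LF(M) = deadline = 27; LS(M) = 27 - 4 = 23
LF(A3) = LS(M) - sum(successors on chain A) = 23 - 2 = 21
LS = LF - duration = 21 - 9 = 12
Total float = LS - ES = 12 - 6 = 6

6


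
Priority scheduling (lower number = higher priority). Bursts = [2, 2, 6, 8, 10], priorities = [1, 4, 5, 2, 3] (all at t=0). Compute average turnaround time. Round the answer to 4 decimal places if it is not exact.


Sort by priority (ascending = highest first):
Order: [(1, 2), (2, 8), (3, 10), (4, 2), (5, 6)]
Completion times:
  Priority 1, burst=2, C=2
  Priority 2, burst=8, C=10
  Priority 3, burst=10, C=20
  Priority 4, burst=2, C=22
  Priority 5, burst=6, C=28
Average turnaround = 82/5 = 16.4

16.4


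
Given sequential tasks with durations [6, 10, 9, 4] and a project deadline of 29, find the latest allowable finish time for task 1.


LF(activity 1) = deadline - sum of successor durations
Successors: activities 2 through 4 with durations [10, 9, 4]
Sum of successor durations = 23
LF = 29 - 23 = 6

6


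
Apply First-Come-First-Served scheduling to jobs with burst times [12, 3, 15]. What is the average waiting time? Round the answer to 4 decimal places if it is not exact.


FCFS order (as given): [12, 3, 15]
Waiting times:
  Job 1: wait = 0
  Job 2: wait = 12
  Job 3: wait = 15
Sum of waiting times = 27
Average waiting time = 27/3 = 9.0

9.0


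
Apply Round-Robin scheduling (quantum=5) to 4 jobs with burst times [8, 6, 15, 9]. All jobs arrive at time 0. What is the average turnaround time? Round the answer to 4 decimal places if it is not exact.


Time quantum = 5
Execution trace:
  J1 runs 5 units, time = 5
  J2 runs 5 units, time = 10
  J3 runs 5 units, time = 15
  J4 runs 5 units, time = 20
  J1 runs 3 units, time = 23
  J2 runs 1 units, time = 24
  J3 runs 5 units, time = 29
  J4 runs 4 units, time = 33
  J3 runs 5 units, time = 38
Finish times: [23, 24, 38, 33]
Average turnaround = 118/4 = 29.5

29.5


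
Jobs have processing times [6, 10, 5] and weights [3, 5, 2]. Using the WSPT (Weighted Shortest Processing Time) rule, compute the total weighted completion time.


Compute p/w ratios and sort ascending (WSPT): [(6, 3), (10, 5), (5, 2)]
Compute weighted completion times:
  Job (p=6,w=3): C=6, w*C=3*6=18
  Job (p=10,w=5): C=16, w*C=5*16=80
  Job (p=5,w=2): C=21, w*C=2*21=42
Total weighted completion time = 140

140


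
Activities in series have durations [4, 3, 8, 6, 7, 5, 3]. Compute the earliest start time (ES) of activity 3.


Activity 3 starts after activities 1 through 2 complete.
Predecessor durations: [4, 3]
ES = 4 + 3 = 7

7


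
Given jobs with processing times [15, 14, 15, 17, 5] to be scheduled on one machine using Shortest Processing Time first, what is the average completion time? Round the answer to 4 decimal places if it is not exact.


Sort jobs by processing time (SPT order): [5, 14, 15, 15, 17]
Compute completion times sequentially:
  Job 1: processing = 5, completes at 5
  Job 2: processing = 14, completes at 19
  Job 3: processing = 15, completes at 34
  Job 4: processing = 15, completes at 49
  Job 5: processing = 17, completes at 66
Sum of completion times = 173
Average completion time = 173/5 = 34.6

34.6


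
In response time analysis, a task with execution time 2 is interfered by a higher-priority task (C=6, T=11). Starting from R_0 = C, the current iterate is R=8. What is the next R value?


R_next = C + ceil(R_prev / T_hp) * C_hp
ceil(8 / 11) = ceil(0.7273) = 1
Interference = 1 * 6 = 6
R_next = 2 + 6 = 8
R_next = R_prev, so the iteration has converged (response time = 8).

8


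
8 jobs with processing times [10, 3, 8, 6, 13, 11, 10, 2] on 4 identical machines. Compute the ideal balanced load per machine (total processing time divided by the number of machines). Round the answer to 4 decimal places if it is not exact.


Total processing time = 10 + 3 + 8 + 6 + 13 + 11 + 10 + 2 = 63
Number of machines = 4
Ideal balanced load = 63 / 4 = 15.75

15.75


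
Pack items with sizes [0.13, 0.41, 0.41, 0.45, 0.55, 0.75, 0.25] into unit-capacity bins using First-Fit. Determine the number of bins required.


Place items sequentially using First-Fit:
  Item 0.13 -> new Bin 1
  Item 0.41 -> Bin 1 (now 0.54)
  Item 0.41 -> Bin 1 (now 0.95)
  Item 0.45 -> new Bin 2
  Item 0.55 -> Bin 2 (now 1.0)
  Item 0.75 -> new Bin 3
  Item 0.25 -> Bin 3 (now 1.0)
Total bins used = 3

3


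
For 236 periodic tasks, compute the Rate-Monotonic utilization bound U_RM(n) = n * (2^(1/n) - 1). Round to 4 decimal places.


Compute 2^(1/236) = 1.0029413817
Subtract 1: 1.0029413817 - 1 = 0.0029413817
Multiply by n: 236 * 0.0029413817 = 0.6941660812
Round to 4 dp: 0.6942

0.6942


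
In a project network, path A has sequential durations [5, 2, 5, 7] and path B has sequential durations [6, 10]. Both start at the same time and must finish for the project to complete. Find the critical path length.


Path A total = 5 + 2 + 5 + 7 = 19
Path B total = 6 + 10 = 16
Critical path = longest path = max(19, 16) = 19

19


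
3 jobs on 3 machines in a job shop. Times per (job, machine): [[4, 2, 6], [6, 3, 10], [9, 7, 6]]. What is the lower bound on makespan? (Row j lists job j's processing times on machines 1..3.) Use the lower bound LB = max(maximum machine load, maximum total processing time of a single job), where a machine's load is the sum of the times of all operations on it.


Machine loads:
  Machine 1: 4 + 6 + 9 = 19
  Machine 2: 2 + 3 + 7 = 12
  Machine 3: 6 + 10 + 6 = 22
Max machine load = 22
Job totals:
  Job 1: 12
  Job 2: 19
  Job 3: 22
Max job total = 22
Lower bound = max(22, 22) = 22

22


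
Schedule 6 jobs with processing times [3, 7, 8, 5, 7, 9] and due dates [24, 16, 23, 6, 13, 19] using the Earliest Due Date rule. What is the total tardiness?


Sort by due date (EDD order): [(5, 6), (7, 13), (7, 16), (9, 19), (8, 23), (3, 24)]
Compute completion times and tardiness:
  Job 1: p=5, d=6, C=5, tardiness=max(0,5-6)=0
  Job 2: p=7, d=13, C=12, tardiness=max(0,12-13)=0
  Job 3: p=7, d=16, C=19, tardiness=max(0,19-16)=3
  Job 4: p=9, d=19, C=28, tardiness=max(0,28-19)=9
  Job 5: p=8, d=23, C=36, tardiness=max(0,36-23)=13
  Job 6: p=3, d=24, C=39, tardiness=max(0,39-24)=15
Total tardiness = 40

40


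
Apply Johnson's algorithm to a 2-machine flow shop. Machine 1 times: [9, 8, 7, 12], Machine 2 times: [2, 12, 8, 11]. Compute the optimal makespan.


Apply Johnson's rule:
  Group 1 (a <= b): [(3, 7, 8), (2, 8, 12)]
  Group 2 (a > b): [(4, 12, 11), (1, 9, 2)]
Optimal job order: [3, 2, 4, 1]
Schedule:
  Job 3: M1 done at 7, M2 done at 15
  Job 2: M1 done at 15, M2 done at 27
  Job 4: M1 done at 27, M2 done at 38
  Job 1: M1 done at 36, M2 done at 40
Makespan = 40

40


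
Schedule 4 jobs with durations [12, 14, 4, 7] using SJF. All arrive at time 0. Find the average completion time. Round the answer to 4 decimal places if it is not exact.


SJF order (ascending): [4, 7, 12, 14]
Completion times:
  Job 1: burst=4, C=4
  Job 2: burst=7, C=11
  Job 3: burst=12, C=23
  Job 4: burst=14, C=37
Average completion = 75/4 = 18.75

18.75


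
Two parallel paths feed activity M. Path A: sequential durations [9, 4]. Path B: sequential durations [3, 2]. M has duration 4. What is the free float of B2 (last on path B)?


ES(B2) = sum of predecessors on chain B = 3
EF(B2) = ES + duration = 3 + 2 = 5
Successor of B2 is M. ES(M) = max(sum(A), sum(B)) = max(13, 5) = 13
Free float = ES(successor) - EF(current) = 13 - 5 = 8

8


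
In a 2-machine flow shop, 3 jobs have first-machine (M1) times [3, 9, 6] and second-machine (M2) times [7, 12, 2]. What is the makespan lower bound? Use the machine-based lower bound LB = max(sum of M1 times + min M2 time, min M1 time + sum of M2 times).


LB1 = sum(M1 times) + min(M2 times) = 18 + 2 = 20
LB2 = min(M1 times) + sum(M2 times) = 3 + 21 = 24
Lower bound = max(LB1, LB2) = max(20, 24) = 24

24


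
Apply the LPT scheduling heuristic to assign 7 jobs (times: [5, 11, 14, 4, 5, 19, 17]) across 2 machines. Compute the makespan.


Sort jobs in decreasing order (LPT): [19, 17, 14, 11, 5, 5, 4]
Assign each job to the least loaded machine:
  Machine 1: jobs [19, 11, 5, 4], load = 39
  Machine 2: jobs [17, 14, 5], load = 36
Makespan = max load = 39

39


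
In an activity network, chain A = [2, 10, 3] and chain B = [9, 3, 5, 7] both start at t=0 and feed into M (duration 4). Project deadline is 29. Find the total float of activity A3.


Forward pass: ES(A3) = sum of predecessors on chain A = 12
EF = ES + duration = 12 + 3 = 15
Backward pass: LF(M) = deadline = 29; LS(M) = 29 - 4 = 25
LF(A3) = LS(M) - sum(successors on chain A) = 25 - 0 = 25
LS = LF - duration = 25 - 3 = 22
Total float = LS - ES = 22 - 12 = 10

10


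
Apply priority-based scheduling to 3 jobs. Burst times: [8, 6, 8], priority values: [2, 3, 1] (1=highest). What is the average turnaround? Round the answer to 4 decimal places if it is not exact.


Sort by priority (ascending = highest first):
Order: [(1, 8), (2, 8), (3, 6)]
Completion times:
  Priority 1, burst=8, C=8
  Priority 2, burst=8, C=16
  Priority 3, burst=6, C=22
Average turnaround = 46/3 = 15.3333

15.3333


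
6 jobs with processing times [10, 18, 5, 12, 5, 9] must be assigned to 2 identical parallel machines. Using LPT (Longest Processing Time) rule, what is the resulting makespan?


Sort jobs in decreasing order (LPT): [18, 12, 10, 9, 5, 5]
Assign each job to the least loaded machine:
  Machine 1: jobs [18, 9, 5], load = 32
  Machine 2: jobs [12, 10, 5], load = 27
Makespan = max load = 32

32


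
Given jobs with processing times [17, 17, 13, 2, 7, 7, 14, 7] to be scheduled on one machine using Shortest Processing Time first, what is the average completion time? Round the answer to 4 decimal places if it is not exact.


Sort jobs by processing time (SPT order): [2, 7, 7, 7, 13, 14, 17, 17]
Compute completion times sequentially:
  Job 1: processing = 2, completes at 2
  Job 2: processing = 7, completes at 9
  Job 3: processing = 7, completes at 16
  Job 4: processing = 7, completes at 23
  Job 5: processing = 13, completes at 36
  Job 6: processing = 14, completes at 50
  Job 7: processing = 17, completes at 67
  Job 8: processing = 17, completes at 84
Sum of completion times = 287
Average completion time = 287/8 = 35.875

35.875


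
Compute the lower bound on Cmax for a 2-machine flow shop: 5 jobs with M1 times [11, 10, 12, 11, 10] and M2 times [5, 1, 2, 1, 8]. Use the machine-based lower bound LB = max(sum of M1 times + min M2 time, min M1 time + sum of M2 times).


LB1 = sum(M1 times) + min(M2 times) = 54 + 1 = 55
LB2 = min(M1 times) + sum(M2 times) = 10 + 17 = 27
Lower bound = max(LB1, LB2) = max(55, 27) = 55

55


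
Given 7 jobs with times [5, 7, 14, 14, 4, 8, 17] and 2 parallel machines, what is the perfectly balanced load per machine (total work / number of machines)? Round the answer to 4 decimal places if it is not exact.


Total processing time = 5 + 7 + 14 + 14 + 4 + 8 + 17 = 69
Number of machines = 2
Ideal balanced load = 69 / 2 = 34.5

34.5


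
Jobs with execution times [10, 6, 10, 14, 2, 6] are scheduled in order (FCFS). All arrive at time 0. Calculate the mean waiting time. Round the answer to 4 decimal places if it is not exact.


FCFS order (as given): [10, 6, 10, 14, 2, 6]
Waiting times:
  Job 1: wait = 0
  Job 2: wait = 10
  Job 3: wait = 16
  Job 4: wait = 26
  Job 5: wait = 40
  Job 6: wait = 42
Sum of waiting times = 134
Average waiting time = 134/6 = 22.3333

22.3333


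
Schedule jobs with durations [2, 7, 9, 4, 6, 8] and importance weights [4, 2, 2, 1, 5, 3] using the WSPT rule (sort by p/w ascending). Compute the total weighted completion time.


Compute p/w ratios and sort ascending (WSPT): [(2, 4), (6, 5), (8, 3), (7, 2), (4, 1), (9, 2)]
Compute weighted completion times:
  Job (p=2,w=4): C=2, w*C=4*2=8
  Job (p=6,w=5): C=8, w*C=5*8=40
  Job (p=8,w=3): C=16, w*C=3*16=48
  Job (p=7,w=2): C=23, w*C=2*23=46
  Job (p=4,w=1): C=27, w*C=1*27=27
  Job (p=9,w=2): C=36, w*C=2*36=72
Total weighted completion time = 241

241


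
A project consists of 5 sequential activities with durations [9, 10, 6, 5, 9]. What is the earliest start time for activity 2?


Activity 2 starts after activities 1 through 1 complete.
Predecessor durations: [9]
ES = 9 = 9

9


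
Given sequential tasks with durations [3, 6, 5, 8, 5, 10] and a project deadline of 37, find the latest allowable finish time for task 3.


LF(activity 3) = deadline - sum of successor durations
Successors: activities 4 through 6 with durations [8, 5, 10]
Sum of successor durations = 23
LF = 37 - 23 = 14

14


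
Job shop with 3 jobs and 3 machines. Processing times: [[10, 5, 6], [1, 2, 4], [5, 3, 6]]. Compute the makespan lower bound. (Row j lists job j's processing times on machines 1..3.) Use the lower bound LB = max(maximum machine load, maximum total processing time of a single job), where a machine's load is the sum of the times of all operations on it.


Machine loads:
  Machine 1: 10 + 1 + 5 = 16
  Machine 2: 5 + 2 + 3 = 10
  Machine 3: 6 + 4 + 6 = 16
Max machine load = 16
Job totals:
  Job 1: 21
  Job 2: 7
  Job 3: 14
Max job total = 21
Lower bound = max(16, 21) = 21

21


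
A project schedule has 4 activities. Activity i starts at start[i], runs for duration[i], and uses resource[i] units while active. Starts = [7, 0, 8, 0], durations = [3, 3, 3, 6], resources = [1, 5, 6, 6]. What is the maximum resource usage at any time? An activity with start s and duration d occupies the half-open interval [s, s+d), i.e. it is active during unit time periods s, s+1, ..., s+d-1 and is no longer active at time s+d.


Each activity i is active on [start_i, start_i + duration_i).
Compute total resource usage per time slot:
  t=0: active resources = [5, 6], total = 11
  t=1: active resources = [5, 6], total = 11
  t=2: active resources = [5, 6], total = 11
  t=3: active resources = [6], total = 6
  t=4: active resources = [6], total = 6
  t=5: active resources = [6], total = 6
  t=6: active resources = [], total = 0
  t=7: active resources = [1], total = 1
  t=8: active resources = [1, 6], total = 7
  t=9: active resources = [1, 6], total = 7
  t=10: active resources = [6], total = 6
Peak resource demand = 11

11


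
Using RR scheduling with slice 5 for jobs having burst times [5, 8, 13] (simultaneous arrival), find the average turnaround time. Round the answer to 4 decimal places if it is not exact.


Time quantum = 5
Execution trace:
  J1 runs 5 units, time = 5
  J2 runs 5 units, time = 10
  J3 runs 5 units, time = 15
  J2 runs 3 units, time = 18
  J3 runs 5 units, time = 23
  J3 runs 3 units, time = 26
Finish times: [5, 18, 26]
Average turnaround = 49/3 = 16.3333

16.3333


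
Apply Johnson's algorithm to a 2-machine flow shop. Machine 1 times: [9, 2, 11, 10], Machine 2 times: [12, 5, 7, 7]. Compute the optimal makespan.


Apply Johnson's rule:
  Group 1 (a <= b): [(2, 2, 5), (1, 9, 12)]
  Group 2 (a > b): [(3, 11, 7), (4, 10, 7)]
Optimal job order: [2, 1, 3, 4]
Schedule:
  Job 2: M1 done at 2, M2 done at 7
  Job 1: M1 done at 11, M2 done at 23
  Job 3: M1 done at 22, M2 done at 30
  Job 4: M1 done at 32, M2 done at 39
Makespan = 39

39


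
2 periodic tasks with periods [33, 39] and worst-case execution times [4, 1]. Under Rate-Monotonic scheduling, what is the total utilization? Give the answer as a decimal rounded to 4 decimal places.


Compute individual utilizations (exact fractions):
  Task 1: C/T = 4/33 (approx. 0.1212)
  Task 2: C/T = 1/39 (approx. 0.0256)
Total utilization U = 4/33 + 1/39 = 21/143
Rounded to 4 decimal places: U = 0.1469
RM (Liu & Layland) bound for 2 tasks = 0.828427; compare with U = 21/143 (approx. 0.146853)
U <= bound, so schedulable by RM sufficient condition.

0.1469


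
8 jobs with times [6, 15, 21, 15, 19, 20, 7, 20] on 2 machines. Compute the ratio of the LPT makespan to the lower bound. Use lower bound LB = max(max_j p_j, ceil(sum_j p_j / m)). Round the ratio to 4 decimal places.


LPT order: [21, 20, 20, 19, 15, 15, 7, 6]
Machine loads after assignment: [62, 61]
LPT makespan = 62
Lower bound = max(max_job, ceil(total/2)) = max(21, 62) = 62
Ratio = 62 / 62 = 1.0

1.0


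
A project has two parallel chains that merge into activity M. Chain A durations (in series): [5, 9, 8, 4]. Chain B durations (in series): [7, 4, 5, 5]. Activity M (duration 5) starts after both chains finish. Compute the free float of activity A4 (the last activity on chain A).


ES(A4) = sum of predecessors on chain A = 22
EF(A4) = ES + duration = 22 + 4 = 26
Successor of A4 is M. ES(M) = max(sum(A), sum(B)) = max(26, 21) = 26
Free float = ES(successor) - EF(current) = 26 - 26 = 0

0


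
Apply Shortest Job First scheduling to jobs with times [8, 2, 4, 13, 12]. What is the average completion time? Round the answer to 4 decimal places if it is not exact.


SJF order (ascending): [2, 4, 8, 12, 13]
Completion times:
  Job 1: burst=2, C=2
  Job 2: burst=4, C=6
  Job 3: burst=8, C=14
  Job 4: burst=12, C=26
  Job 5: burst=13, C=39
Average completion = 87/5 = 17.4

17.4


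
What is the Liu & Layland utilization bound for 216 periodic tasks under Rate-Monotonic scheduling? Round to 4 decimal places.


Compute 2^(1/216) = 1.0032141691
Subtract 1: 1.0032141691 - 1 = 0.0032141691
Multiply by n: 216 * 0.0032141691 = 0.6942605256
Round to 4 dp: 0.6943

0.6943


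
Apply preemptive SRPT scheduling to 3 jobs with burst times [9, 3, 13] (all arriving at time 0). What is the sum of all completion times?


Since all jobs arrive at t=0, SRPT equals SPT ordering.
SPT order: [3, 9, 13]
Completion times:
  Job 1: p=3, C=3
  Job 2: p=9, C=12
  Job 3: p=13, C=25
Total completion time = 3 + 12 + 25 = 40

40


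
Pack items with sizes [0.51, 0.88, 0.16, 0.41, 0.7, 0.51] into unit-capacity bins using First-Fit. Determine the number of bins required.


Place items sequentially using First-Fit:
  Item 0.51 -> new Bin 1
  Item 0.88 -> new Bin 2
  Item 0.16 -> Bin 1 (now 0.67)
  Item 0.41 -> new Bin 3
  Item 0.7 -> new Bin 4
  Item 0.51 -> Bin 3 (now 0.92)
Total bins used = 4

4


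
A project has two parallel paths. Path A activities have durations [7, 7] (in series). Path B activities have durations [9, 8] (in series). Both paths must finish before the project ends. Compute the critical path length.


Path A total = 7 + 7 = 14
Path B total = 9 + 8 = 17
Critical path = longest path = max(14, 17) = 17

17


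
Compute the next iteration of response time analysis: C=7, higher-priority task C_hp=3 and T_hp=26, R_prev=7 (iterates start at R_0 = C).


R_next = C + ceil(R_prev / T_hp) * C_hp
ceil(7 / 26) = ceil(0.2692) = 1
Interference = 1 * 3 = 3
R_next = 7 + 3 = 10

10


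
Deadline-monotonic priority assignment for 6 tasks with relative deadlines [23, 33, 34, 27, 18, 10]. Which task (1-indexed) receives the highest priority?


Sort tasks by relative deadline (ascending):
  Task 6: deadline = 10
  Task 5: deadline = 18
  Task 1: deadline = 23
  Task 4: deadline = 27
  Task 2: deadline = 33
  Task 3: deadline = 34
Priority order (highest first): [6, 5, 1, 4, 2, 3]
Highest priority task = 6

6


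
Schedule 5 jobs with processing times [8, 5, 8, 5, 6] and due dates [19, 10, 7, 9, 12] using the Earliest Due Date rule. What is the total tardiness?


Sort by due date (EDD order): [(8, 7), (5, 9), (5, 10), (6, 12), (8, 19)]
Compute completion times and tardiness:
  Job 1: p=8, d=7, C=8, tardiness=max(0,8-7)=1
  Job 2: p=5, d=9, C=13, tardiness=max(0,13-9)=4
  Job 3: p=5, d=10, C=18, tardiness=max(0,18-10)=8
  Job 4: p=6, d=12, C=24, tardiness=max(0,24-12)=12
  Job 5: p=8, d=19, C=32, tardiness=max(0,32-19)=13
Total tardiness = 38

38


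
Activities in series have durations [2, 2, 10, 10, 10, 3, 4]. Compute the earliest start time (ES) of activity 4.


Activity 4 starts after activities 1 through 3 complete.
Predecessor durations: [2, 2, 10]
ES = 2 + 2 + 10 = 14

14


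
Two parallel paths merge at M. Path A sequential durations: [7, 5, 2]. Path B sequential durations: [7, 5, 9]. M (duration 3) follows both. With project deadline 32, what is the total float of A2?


Forward pass: ES(A2) = sum of predecessors on chain A = 7
EF = ES + duration = 7 + 5 = 12
Backward pass: LF(M) = deadline = 32; LS(M) = 32 - 3 = 29
LF(A2) = LS(M) - sum(successors on chain A) = 29 - 2 = 27
LS = LF - duration = 27 - 5 = 22
Total float = LS - ES = 22 - 7 = 15

15


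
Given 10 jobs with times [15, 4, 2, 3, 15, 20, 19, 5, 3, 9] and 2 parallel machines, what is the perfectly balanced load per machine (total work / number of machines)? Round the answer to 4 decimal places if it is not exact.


Total processing time = 15 + 4 + 2 + 3 + 15 + 20 + 19 + 5 + 3 + 9 = 95
Number of machines = 2
Ideal balanced load = 95 / 2 = 47.5

47.5


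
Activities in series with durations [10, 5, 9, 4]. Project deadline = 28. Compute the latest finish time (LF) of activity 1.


LF(activity 1) = deadline - sum of successor durations
Successors: activities 2 through 4 with durations [5, 9, 4]
Sum of successor durations = 18
LF = 28 - 18 = 10

10


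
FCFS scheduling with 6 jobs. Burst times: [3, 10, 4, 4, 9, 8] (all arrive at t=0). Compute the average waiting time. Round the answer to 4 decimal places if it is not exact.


FCFS order (as given): [3, 10, 4, 4, 9, 8]
Waiting times:
  Job 1: wait = 0
  Job 2: wait = 3
  Job 3: wait = 13
  Job 4: wait = 17
  Job 5: wait = 21
  Job 6: wait = 30
Sum of waiting times = 84
Average waiting time = 84/6 = 14.0

14.0


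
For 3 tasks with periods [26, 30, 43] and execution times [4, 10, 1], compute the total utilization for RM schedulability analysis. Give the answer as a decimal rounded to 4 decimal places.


Compute individual utilizations (exact fractions):
  Task 1: C/T = 4/26 = 2/13 (approx. 0.1538)
  Task 2: C/T = 10/30 = 1/3 (approx. 0.3333)
  Task 3: C/T = 1/43 (approx. 0.0233)
Total utilization U = 2/13 + 1/3 + 1/43 = 856/1677
Rounded to 4 decimal places: U = 0.5104
RM (Liu & Layland) bound for 3 tasks = 0.779763; compare with U = 856/1677 (approx. 0.510435)
U <= bound, so schedulable by RM sufficient condition.

0.5104


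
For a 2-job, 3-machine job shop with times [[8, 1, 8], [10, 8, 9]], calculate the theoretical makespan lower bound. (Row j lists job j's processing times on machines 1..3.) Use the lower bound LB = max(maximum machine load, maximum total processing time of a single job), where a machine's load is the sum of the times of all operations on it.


Machine loads:
  Machine 1: 8 + 10 = 18
  Machine 2: 1 + 8 = 9
  Machine 3: 8 + 9 = 17
Max machine load = 18
Job totals:
  Job 1: 17
  Job 2: 27
Max job total = 27
Lower bound = max(18, 27) = 27

27


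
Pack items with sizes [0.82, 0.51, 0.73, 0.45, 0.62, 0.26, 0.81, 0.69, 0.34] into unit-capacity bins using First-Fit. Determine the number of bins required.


Place items sequentially using First-Fit:
  Item 0.82 -> new Bin 1
  Item 0.51 -> new Bin 2
  Item 0.73 -> new Bin 3
  Item 0.45 -> Bin 2 (now 0.96)
  Item 0.62 -> new Bin 4
  Item 0.26 -> Bin 3 (now 0.99)
  Item 0.81 -> new Bin 5
  Item 0.69 -> new Bin 6
  Item 0.34 -> Bin 4 (now 0.96)
Total bins used = 6

6


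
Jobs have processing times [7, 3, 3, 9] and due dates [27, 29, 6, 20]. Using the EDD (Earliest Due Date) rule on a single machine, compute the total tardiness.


Sort by due date (EDD order): [(3, 6), (9, 20), (7, 27), (3, 29)]
Compute completion times and tardiness:
  Job 1: p=3, d=6, C=3, tardiness=max(0,3-6)=0
  Job 2: p=9, d=20, C=12, tardiness=max(0,12-20)=0
  Job 3: p=7, d=27, C=19, tardiness=max(0,19-27)=0
  Job 4: p=3, d=29, C=22, tardiness=max(0,22-29)=0
Total tardiness = 0

0


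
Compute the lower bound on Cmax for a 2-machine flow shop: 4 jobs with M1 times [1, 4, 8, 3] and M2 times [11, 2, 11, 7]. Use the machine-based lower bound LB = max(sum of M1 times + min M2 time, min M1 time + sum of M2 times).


LB1 = sum(M1 times) + min(M2 times) = 16 + 2 = 18
LB2 = min(M1 times) + sum(M2 times) = 1 + 31 = 32
Lower bound = max(LB1, LB2) = max(18, 32) = 32

32


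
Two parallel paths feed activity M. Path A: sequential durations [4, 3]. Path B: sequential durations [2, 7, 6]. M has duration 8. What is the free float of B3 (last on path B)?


ES(B3) = sum of predecessors on chain B = 9
EF(B3) = ES + duration = 9 + 6 = 15
Successor of B3 is M. ES(M) = max(sum(A), sum(B)) = max(7, 15) = 15
Free float = ES(successor) - EF(current) = 15 - 15 = 0

0


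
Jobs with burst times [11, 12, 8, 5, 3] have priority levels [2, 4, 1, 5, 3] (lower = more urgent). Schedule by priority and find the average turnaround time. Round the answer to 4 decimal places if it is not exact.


Sort by priority (ascending = highest first):
Order: [(1, 8), (2, 11), (3, 3), (4, 12), (5, 5)]
Completion times:
  Priority 1, burst=8, C=8
  Priority 2, burst=11, C=19
  Priority 3, burst=3, C=22
  Priority 4, burst=12, C=34
  Priority 5, burst=5, C=39
Average turnaround = 122/5 = 24.4

24.4


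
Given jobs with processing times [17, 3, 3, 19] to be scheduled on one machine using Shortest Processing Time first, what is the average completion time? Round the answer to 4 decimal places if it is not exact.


Sort jobs by processing time (SPT order): [3, 3, 17, 19]
Compute completion times sequentially:
  Job 1: processing = 3, completes at 3
  Job 2: processing = 3, completes at 6
  Job 3: processing = 17, completes at 23
  Job 4: processing = 19, completes at 42
Sum of completion times = 74
Average completion time = 74/4 = 18.5

18.5


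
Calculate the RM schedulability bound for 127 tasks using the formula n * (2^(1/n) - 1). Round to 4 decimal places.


Compute 2^(1/127) = 1.0054727730
Subtract 1: 1.0054727730 - 1 = 0.0054727730
Multiply by n: 127 * 0.0054727730 = 0.6950421710
Round to 4 dp: 0.6950

0.6950


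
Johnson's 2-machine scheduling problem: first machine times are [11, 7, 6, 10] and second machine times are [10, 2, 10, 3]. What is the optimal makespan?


Apply Johnson's rule:
  Group 1 (a <= b): [(3, 6, 10)]
  Group 2 (a > b): [(1, 11, 10), (4, 10, 3), (2, 7, 2)]
Optimal job order: [3, 1, 4, 2]
Schedule:
  Job 3: M1 done at 6, M2 done at 16
  Job 1: M1 done at 17, M2 done at 27
  Job 4: M1 done at 27, M2 done at 30
  Job 2: M1 done at 34, M2 done at 36
Makespan = 36

36


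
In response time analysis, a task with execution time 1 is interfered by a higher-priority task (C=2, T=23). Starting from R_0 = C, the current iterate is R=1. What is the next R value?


R_next = C + ceil(R_prev / T_hp) * C_hp
ceil(1 / 23) = ceil(0.0435) = 1
Interference = 1 * 2 = 2
R_next = 1 + 2 = 3

3


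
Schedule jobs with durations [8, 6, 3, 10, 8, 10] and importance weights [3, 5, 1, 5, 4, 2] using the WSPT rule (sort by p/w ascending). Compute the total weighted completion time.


Compute p/w ratios and sort ascending (WSPT): [(6, 5), (10, 5), (8, 4), (8, 3), (3, 1), (10, 2)]
Compute weighted completion times:
  Job (p=6,w=5): C=6, w*C=5*6=30
  Job (p=10,w=5): C=16, w*C=5*16=80
  Job (p=8,w=4): C=24, w*C=4*24=96
  Job (p=8,w=3): C=32, w*C=3*32=96
  Job (p=3,w=1): C=35, w*C=1*35=35
  Job (p=10,w=2): C=45, w*C=2*45=90
Total weighted completion time = 427

427
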